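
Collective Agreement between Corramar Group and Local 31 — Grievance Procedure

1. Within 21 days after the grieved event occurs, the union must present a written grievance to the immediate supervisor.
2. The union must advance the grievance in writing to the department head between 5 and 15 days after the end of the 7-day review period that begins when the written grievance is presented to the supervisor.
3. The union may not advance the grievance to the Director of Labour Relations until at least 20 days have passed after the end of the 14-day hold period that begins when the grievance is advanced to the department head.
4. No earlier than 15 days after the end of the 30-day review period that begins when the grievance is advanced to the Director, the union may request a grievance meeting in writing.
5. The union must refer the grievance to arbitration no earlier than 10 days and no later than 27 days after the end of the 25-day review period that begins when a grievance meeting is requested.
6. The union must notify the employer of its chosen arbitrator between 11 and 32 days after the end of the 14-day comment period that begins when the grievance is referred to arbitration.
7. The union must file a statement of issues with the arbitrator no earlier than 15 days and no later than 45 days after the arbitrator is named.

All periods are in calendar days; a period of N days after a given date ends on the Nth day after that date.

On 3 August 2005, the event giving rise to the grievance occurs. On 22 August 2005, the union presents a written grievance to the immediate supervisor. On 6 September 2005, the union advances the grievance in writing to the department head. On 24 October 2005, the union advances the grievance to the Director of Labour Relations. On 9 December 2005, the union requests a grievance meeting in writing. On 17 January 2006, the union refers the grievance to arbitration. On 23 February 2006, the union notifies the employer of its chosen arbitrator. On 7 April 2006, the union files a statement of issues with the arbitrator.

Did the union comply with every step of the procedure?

(1) due by 3 August 2005 + 21 days = 24 August 2005; completed 22 August 2005, before the deadline.
(2) the permitted window runs from 29 August 2005 + 5 = 3 September 2005 to 29 August 2005 + 15 = 13 September 2005; done 6 September 2005 — within the window.
(3) permitted from 20 September 2005 + 20 days = 10 October 2005 onward; 24 October 2005 is on or after that date.
(4) permitted from 23 November 2005 + 15 days = 8 December 2005 onward; done 9 December 2005, after the minimum wait.
(5) the permitted window runs from 3 January 2006 + 10 = 13 January 2006 to 3 January 2006 + 27 = 30 January 2006; 17 January 2006 falls inside that range.
(6) the permitted window runs from 31 January 2006 + 11 = 11 February 2006 to 31 January 2006 + 32 = 4 March 2006; done 23 February 2006, which is between those dates.
(7) the permitted window runs from 23 February 2006 + 15 = 10 March 2006 to 23 February 2006 + 45 = 9 April 2006; done 7 April 2006 — within the window.

Yes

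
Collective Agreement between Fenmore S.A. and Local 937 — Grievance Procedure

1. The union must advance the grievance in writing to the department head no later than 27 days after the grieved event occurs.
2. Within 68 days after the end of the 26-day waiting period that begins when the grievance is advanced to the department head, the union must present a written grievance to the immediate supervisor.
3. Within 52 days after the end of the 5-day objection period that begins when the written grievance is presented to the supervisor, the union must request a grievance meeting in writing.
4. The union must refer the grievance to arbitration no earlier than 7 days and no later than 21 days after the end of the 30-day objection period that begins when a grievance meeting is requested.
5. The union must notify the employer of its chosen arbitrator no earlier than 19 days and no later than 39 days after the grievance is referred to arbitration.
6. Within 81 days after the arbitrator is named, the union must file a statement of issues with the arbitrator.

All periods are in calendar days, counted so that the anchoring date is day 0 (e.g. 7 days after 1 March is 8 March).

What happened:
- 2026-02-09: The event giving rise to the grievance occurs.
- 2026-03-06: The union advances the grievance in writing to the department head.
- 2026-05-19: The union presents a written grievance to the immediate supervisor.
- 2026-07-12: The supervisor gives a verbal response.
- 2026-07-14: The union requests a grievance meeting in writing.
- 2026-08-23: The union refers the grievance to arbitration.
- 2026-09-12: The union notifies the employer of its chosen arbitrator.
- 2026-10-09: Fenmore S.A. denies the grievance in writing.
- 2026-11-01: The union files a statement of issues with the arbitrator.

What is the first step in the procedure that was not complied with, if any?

None — every step was satisfied

(1) due by 2026-02-09 + 27 days = 2026-03-08; 2026-03-06 is within that limit.
(2) due by 2026-04-01 + 68 days = 2026-06-08; 2026-05-19 is within that limit.
(3) due by 2026-05-24 + 52 days = 2026-07-15; done 2026-07-14 — timely.
(4) the permitted window runs from 2026-08-13 + 7 = 2026-08-20 to 2026-08-13 + 21 = 2026-09-03; done 2026-08-23 — within the window.
(5) the permitted window runs from 2026-08-23 + 19 = 2026-09-11 to 2026-08-23 + 39 = 2026-10-01; done 2026-09-12 — within the window.
(6) due by 2026-09-12 + 81 days = 2026-12-02; completed 2026-11-01, before the deadline.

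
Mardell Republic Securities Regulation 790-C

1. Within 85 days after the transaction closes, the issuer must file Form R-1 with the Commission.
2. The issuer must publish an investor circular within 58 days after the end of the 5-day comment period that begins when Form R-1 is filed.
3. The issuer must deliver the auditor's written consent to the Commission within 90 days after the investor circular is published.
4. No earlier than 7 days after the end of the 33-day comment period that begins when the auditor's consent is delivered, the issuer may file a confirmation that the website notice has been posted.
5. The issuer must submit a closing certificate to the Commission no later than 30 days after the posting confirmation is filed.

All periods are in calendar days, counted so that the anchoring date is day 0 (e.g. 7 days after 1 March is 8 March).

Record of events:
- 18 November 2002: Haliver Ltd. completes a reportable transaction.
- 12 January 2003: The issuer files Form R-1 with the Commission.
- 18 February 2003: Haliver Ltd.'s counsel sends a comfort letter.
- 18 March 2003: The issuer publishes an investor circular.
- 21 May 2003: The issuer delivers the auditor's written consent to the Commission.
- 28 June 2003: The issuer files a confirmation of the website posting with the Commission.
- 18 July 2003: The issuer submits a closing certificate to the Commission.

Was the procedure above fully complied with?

(1) due by 18 November 2002 + 85 days = 11 February 2003; completed 12 January 2003, before the deadline.
(2) due by 17 January 2003 + 58 days = 16 March 2003; 18 March 2003 misses that deadline by 2 days.

No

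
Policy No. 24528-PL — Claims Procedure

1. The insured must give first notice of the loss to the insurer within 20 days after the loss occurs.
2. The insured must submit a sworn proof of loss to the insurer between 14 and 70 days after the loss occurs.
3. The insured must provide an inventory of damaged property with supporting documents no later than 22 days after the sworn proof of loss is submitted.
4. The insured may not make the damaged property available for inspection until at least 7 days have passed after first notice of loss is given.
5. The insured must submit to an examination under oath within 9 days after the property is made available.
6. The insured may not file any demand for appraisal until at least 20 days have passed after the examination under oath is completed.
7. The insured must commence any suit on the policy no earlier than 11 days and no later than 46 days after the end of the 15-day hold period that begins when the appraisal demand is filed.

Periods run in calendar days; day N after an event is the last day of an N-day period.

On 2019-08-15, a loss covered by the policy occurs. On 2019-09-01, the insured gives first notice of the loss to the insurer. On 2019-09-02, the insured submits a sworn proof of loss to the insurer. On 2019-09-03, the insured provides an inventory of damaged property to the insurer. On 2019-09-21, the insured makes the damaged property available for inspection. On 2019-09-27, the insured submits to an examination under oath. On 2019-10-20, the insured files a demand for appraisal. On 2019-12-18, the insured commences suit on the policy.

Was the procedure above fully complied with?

(1) due by 2019-08-15 + 20 days = 2019-09-04; done 2019-09-01 — timely.
(2) the permitted window runs from 2019-08-15 + 14 = 2019-08-29 to 2019-08-15 + 70 = 2019-10-24; 2019-09-02 falls inside that range.
(3) due by 2019-09-02 + 22 days = 2019-09-24; completed 2019-09-03, before the deadline.
(4) permitted from 2019-09-01 + 7 days = 2019-09-08 onward; 2019-09-21 is on or after that date.
(5) due by 2019-09-21 + 9 days = 2019-09-30; 2019-09-27 is within that limit.
(6) permitted from 2019-09-27 + 20 days = 2019-10-17 onward; done 2019-10-20 — permitted.
(7) the permitted window runs from 2019-11-04 + 11 = 2019-11-15 to 2019-11-04 + 46 = 2019-12-20; done 2019-12-18 — within the window.

Yes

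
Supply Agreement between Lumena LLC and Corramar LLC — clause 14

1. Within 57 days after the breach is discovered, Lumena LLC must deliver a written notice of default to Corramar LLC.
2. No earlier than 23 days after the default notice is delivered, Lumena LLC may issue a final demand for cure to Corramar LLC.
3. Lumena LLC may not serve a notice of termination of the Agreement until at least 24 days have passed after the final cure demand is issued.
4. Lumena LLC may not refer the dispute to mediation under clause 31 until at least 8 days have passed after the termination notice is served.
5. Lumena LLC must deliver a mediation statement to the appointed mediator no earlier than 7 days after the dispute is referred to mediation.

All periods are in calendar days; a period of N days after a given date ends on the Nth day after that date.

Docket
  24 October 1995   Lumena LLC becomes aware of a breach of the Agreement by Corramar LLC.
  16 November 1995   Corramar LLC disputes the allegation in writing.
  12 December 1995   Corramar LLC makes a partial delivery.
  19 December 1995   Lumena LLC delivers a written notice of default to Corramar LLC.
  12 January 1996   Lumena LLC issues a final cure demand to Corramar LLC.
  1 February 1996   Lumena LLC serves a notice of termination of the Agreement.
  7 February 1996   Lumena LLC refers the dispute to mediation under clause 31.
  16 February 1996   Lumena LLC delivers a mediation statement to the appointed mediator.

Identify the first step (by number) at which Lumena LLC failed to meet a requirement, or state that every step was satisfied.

Step 3

Step 1: 57 days after 24 October 1995 (when the breach is discovered) is 20 December 1995; done 19 December 1995 — timely.
Step 2: the earliest permitted date is 23 days after 19 December 1995 (when the default notice is delivered), i.e. 11 January 1996; 12 January 1996 is on or after that date.
Step 3: the earliest permitted date is 24 days after 12 January 1996 (when the final cure demand is issued), i.e. 5 February 1996; acted on 1 February 1996, 4 days prematurely.
Later steps need not be reached.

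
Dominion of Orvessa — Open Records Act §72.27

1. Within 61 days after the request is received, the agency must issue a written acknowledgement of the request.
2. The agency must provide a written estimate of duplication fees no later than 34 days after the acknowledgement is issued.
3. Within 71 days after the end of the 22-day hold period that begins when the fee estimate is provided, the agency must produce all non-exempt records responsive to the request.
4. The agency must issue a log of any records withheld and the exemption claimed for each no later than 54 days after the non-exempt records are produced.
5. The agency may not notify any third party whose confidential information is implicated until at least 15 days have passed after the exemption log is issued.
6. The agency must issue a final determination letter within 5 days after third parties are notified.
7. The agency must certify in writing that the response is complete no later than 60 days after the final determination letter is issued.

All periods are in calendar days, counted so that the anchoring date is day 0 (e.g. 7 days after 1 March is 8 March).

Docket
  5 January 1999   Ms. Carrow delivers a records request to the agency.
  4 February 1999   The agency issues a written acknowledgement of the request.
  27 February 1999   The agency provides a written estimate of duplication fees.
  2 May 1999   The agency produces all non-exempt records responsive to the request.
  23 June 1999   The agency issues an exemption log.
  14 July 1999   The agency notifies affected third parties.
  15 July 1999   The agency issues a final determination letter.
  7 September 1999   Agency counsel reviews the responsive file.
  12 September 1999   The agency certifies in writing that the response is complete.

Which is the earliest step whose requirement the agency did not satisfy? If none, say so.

None — every step was satisfied

(1) due by 5 January 1999 + 61 days = 7 March 1999; 4 February 1999 is within that limit.
(2) due by 4 February 1999 + 34 days = 10 March 1999; 27 February 1999 is within that limit.
(3) due by 21 March 1999 + 71 days = 31 May 1999; 2 May 1999 is within that limit.
(4) due by 2 May 1999 + 54 days = 25 June 1999; completed 23 June 1999, before the deadline.
(5) permitted from 23 June 1999 + 15 days = 8 July 1999 onward; done 14 July 1999 — permitted.
(6) due by 14 July 1999 + 5 days = 19 July 1999; completed 15 July 1999, before the deadline.
(7) due by 15 July 1999 + 60 days = 13 September 1999; 12 September 1999 is within that limit.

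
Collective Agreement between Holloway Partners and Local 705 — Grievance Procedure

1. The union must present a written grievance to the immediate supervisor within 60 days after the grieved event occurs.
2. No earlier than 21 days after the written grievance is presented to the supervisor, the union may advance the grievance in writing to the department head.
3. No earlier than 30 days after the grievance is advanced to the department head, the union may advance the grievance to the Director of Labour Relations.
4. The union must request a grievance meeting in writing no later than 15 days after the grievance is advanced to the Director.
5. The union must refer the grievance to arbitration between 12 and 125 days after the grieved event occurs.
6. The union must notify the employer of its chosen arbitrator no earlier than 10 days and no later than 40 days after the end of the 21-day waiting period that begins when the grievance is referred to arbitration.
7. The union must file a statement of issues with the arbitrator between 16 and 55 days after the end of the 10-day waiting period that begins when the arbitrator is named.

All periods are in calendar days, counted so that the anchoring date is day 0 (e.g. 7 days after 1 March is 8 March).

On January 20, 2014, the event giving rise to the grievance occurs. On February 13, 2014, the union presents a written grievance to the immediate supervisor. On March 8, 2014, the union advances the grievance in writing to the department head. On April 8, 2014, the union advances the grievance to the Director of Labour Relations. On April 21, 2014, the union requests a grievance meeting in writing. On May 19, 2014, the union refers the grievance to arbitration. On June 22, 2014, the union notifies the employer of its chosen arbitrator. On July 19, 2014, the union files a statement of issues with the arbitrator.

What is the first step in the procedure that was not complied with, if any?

Step 1 — counting 60 days from January 20, 2014 (when the grieved event occurs) gives a deadline of March 21, 2014; done February 13, 2014 — timely.
Step 2 — must wait 21 days from February 13, 2014 (when the written grievance is presented to the supervisor), so not before March 6, 2014; March 8, 2014 is on or after that date.
Step 3 — must wait 30 days from March 8, 2014 (when the grievance is advanced to the department head), so not before April 7, 2014; done April 8, 2014 — permitted.
Step 4 — counting 15 days from April 8, 2014 (when the grievance is advanced to the Director) gives a deadline of April 23, 2014; done April 21, 2014 — timely.
Step 5 — 12 and 125 days from January 20, 2014 (when the grieved event occurs) are February 1, 2014 and May 25, 2014 respectively; May 19, 2014 falls inside that range.
Step 6 — 10 and 40 days from June 9, 2014 (end of the 21-day waiting period, which began when the grievance is referred to arbitration on May 19, 2014) are June 19, 2014 and July 19, 2014 respectively; June 22, 2014 falls inside that range.
Step 7 — 16 and 55 days from July 2, 2014 (end of the 10-day waiting period, which began when the arbitrator is named on June 22, 2014) are July 18, 2014 and August 26, 2014 respectively; done July 19, 2014 — within the window.

None — every step was satisfied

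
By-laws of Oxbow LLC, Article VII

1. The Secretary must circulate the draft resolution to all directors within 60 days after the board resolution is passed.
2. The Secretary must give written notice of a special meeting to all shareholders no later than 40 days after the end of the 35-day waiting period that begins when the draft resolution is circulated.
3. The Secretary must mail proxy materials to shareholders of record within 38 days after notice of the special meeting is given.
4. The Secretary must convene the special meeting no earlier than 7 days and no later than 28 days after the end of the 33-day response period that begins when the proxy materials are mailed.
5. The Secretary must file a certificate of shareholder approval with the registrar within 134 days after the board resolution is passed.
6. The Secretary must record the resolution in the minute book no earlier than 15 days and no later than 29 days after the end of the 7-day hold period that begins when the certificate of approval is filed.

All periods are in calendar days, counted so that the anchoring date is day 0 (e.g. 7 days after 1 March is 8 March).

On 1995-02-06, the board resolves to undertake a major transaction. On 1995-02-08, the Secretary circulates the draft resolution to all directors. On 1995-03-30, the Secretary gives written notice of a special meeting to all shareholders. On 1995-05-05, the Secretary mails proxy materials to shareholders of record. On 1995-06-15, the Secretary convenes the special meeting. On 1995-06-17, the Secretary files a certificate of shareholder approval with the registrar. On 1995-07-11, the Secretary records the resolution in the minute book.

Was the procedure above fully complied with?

Yes

(1) due by 1995-02-06 + 60 days = 1995-04-07; done 1995-02-08 — timely.
(2) due by 1995-03-15 + 40 days = 1995-04-24; completed 1995-03-30, before the deadline.
(3) due by 1995-03-30 + 38 days = 1995-05-07; done 1995-05-05 — timely.
(4) the permitted window runs from 1995-06-07 + 7 = 1995-06-14 to 1995-06-07 + 28 = 1995-07-05; 1995-06-15 falls inside that range.
(5) due by 1995-02-06 + 134 days = 1995-06-20; done 1995-06-17 — timely.
(6) the permitted window runs from 1995-06-24 + 15 = 1995-07-09 to 1995-06-24 + 29 = 1995-07-23; done 1995-07-11, which is between those dates.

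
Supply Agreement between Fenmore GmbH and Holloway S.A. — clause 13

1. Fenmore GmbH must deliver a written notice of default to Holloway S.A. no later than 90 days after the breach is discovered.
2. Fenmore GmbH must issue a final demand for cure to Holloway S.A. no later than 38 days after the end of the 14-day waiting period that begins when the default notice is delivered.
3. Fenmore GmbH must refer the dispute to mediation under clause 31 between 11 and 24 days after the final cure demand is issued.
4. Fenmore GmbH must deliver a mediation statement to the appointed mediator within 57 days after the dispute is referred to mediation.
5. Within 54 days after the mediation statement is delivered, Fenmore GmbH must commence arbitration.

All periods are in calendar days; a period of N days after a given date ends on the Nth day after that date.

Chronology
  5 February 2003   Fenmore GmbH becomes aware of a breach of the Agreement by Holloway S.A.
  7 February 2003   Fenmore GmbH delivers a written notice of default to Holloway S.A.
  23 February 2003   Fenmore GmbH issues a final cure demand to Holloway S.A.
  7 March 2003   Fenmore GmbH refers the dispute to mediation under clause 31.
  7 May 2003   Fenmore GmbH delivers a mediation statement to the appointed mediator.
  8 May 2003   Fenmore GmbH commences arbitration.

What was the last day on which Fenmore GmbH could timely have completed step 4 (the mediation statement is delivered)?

3 May 2003

Step 4 runs from 7 March 2003, when the dispute is referred to mediation. 57 days after 7 March 2003 is 3 May 2003.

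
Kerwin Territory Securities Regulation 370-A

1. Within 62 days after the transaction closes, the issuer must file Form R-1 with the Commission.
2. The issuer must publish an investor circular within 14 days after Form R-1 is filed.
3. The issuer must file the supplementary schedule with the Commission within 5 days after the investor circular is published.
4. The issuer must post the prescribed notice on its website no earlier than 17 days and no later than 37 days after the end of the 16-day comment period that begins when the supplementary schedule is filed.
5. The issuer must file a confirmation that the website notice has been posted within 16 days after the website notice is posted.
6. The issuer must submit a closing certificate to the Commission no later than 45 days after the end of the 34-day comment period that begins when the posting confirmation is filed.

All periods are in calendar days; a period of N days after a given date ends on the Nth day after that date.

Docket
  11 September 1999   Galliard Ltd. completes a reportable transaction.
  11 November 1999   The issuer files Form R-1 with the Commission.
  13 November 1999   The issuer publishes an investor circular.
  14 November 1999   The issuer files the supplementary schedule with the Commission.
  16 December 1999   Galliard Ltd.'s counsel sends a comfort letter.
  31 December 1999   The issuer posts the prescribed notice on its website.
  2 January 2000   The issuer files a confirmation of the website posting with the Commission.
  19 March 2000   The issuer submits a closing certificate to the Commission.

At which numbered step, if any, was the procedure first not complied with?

None — every step was satisfied

(1) due by 11 September 1999 + 62 days = 12 November 1999; 11 November 1999 is within that limit.
(2) due by 11 November 1999 + 14 days = 25 November 1999; completed 13 November 1999, before the deadline.
(3) due by 13 November 1999 + 5 days = 18 November 1999; 14 November 1999 is within that limit.
(4) the permitted window runs from 30 November 1999 + 17 = 17 December 1999 to 30 November 1999 + 37 = 6 January 2000; done 31 December 1999, which is between those dates.
(5) due by 31 December 1999 + 16 days = 16 January 2000; 2 January 2000 is within that limit.
(6) due by 5 February 2000 + 45 days = 21 March 2000; done 19 March 2000 — timely.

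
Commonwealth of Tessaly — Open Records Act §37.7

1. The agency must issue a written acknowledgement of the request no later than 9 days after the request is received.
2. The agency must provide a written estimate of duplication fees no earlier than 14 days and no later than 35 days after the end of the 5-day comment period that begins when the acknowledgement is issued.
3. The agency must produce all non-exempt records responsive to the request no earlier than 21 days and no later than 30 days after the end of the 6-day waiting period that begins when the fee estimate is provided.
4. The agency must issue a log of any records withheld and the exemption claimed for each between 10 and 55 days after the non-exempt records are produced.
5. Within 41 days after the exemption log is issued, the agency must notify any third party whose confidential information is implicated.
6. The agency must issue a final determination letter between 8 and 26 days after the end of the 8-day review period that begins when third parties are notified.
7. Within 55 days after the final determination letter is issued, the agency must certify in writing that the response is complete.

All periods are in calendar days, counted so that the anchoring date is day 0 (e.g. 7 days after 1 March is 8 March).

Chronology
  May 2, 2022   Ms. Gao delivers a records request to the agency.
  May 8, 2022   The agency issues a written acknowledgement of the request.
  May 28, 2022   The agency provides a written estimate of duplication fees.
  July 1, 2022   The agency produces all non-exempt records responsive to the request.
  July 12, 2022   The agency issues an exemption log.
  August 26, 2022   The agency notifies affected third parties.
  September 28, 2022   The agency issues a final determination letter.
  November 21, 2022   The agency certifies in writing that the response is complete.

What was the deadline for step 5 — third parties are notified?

August 22, 2022

Step 5 runs from July 12, 2022, when the exemption log is issued. 41 days after July 12, 2022 is August 22, 2022.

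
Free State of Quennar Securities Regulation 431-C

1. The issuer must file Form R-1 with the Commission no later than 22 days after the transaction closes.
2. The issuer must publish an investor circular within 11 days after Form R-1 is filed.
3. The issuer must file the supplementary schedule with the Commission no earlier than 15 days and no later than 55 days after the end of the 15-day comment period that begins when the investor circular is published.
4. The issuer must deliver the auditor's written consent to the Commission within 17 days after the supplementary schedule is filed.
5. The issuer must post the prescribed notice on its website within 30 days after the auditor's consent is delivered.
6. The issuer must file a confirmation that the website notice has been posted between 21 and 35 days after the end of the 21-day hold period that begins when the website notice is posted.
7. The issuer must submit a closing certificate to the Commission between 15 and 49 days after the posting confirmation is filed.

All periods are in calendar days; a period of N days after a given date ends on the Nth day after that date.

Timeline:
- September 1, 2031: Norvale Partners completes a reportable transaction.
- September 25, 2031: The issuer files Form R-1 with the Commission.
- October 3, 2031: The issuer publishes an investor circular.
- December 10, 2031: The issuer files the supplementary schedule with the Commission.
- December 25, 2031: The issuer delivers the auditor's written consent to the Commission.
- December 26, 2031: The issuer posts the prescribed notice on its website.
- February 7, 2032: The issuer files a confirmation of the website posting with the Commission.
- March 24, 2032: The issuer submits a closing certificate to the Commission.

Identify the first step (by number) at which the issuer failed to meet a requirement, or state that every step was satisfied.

Step 1

Step 1: 22 days after September 1, 2031 (when the transaction closes) is September 23, 2031; September 25, 2031 misses that deadline by 2 days.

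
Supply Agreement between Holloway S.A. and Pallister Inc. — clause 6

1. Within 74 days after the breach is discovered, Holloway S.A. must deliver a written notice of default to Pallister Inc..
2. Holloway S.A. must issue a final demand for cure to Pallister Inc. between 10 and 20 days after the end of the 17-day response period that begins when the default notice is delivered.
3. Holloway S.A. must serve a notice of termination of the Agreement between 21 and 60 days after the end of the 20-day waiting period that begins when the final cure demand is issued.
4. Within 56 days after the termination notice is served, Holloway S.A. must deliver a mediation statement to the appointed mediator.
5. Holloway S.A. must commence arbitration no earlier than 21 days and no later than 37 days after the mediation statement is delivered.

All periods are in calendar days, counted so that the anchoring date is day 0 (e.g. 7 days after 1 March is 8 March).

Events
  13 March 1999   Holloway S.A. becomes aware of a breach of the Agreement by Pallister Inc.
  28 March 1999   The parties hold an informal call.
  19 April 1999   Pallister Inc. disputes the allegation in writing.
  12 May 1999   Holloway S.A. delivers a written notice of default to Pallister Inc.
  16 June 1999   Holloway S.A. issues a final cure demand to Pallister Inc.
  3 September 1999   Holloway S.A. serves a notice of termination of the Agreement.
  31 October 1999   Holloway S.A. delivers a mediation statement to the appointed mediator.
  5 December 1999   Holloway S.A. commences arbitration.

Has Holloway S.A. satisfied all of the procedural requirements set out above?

(1) due by 13 March 1999 + 74 days = 26 May 1999; done 12 May 1999 — timely.
(2) the permitted window runs from 29 May 1999 + 10 = 8 June 1999 to 29 May 1999 + 20 = 18 June 1999; 16 June 1999 falls inside that range.
(3) the permitted window runs from 6 July 1999 + 21 = 27 July 1999 to 6 July 1999 + 60 = 4 September 1999; 3 September 1999 falls inside that range.
(4) due by 3 September 1999 + 56 days = 29 October 1999; 31 October 1999 misses that deadline by 2 days.

No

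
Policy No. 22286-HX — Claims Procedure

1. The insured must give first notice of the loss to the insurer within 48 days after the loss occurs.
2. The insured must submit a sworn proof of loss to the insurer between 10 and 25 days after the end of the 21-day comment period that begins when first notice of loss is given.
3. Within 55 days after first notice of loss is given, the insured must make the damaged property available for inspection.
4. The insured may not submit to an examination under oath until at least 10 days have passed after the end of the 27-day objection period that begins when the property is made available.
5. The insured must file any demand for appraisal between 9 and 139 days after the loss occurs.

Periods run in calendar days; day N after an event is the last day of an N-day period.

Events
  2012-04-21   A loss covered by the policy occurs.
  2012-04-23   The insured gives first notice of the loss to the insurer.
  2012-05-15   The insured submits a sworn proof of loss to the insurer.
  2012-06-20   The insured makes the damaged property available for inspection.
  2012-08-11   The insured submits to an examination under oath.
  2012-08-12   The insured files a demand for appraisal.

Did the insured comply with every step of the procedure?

No

Step 1: 48 days after 2012-04-21 (when the loss occurs) is 2012-06-08; done 2012-04-23 — timely.
Step 2: the window is 10–25 days after 2012-05-14 (end of the 21-day comment period, which began when first notice of loss is given on 2012-04-23), so 2012-05-24 through 2012-06-08; 2012-05-15 is 9 days too early.
That is the first point of non-compliance.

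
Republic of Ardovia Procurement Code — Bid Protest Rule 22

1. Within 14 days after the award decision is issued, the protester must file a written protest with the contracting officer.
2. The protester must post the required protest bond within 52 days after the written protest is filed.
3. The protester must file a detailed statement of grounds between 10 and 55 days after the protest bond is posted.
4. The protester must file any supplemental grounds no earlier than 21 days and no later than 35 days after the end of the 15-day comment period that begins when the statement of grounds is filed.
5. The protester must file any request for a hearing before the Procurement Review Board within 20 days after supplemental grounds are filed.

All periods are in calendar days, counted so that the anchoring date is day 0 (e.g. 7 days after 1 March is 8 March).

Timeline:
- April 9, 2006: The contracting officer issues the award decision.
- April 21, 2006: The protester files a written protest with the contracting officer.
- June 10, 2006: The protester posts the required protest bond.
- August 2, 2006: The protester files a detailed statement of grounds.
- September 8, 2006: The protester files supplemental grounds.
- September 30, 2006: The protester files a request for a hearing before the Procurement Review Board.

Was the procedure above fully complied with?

No

(1) due by April 9, 2006 + 14 days = April 23, 2006; April 21, 2006 is within that limit.
(2) due by April 21, 2006 + 52 days = June 12, 2006; done June 10, 2006 — timely.
(3) the permitted window runs from June 10, 2006 + 10 = June 20, 2006 to June 10, 2006 + 55 = August 4, 2006; done August 2, 2006, which is between those dates.
(4) the permitted window runs from August 17, 2006 + 21 = September 7, 2006 to August 17, 2006 + 35 = September 21, 2006; done September 8, 2006 — within the window.
(5) due by September 8, 2006 + 20 days = September 28, 2006; September 30, 2006 misses that deadline by 2 days.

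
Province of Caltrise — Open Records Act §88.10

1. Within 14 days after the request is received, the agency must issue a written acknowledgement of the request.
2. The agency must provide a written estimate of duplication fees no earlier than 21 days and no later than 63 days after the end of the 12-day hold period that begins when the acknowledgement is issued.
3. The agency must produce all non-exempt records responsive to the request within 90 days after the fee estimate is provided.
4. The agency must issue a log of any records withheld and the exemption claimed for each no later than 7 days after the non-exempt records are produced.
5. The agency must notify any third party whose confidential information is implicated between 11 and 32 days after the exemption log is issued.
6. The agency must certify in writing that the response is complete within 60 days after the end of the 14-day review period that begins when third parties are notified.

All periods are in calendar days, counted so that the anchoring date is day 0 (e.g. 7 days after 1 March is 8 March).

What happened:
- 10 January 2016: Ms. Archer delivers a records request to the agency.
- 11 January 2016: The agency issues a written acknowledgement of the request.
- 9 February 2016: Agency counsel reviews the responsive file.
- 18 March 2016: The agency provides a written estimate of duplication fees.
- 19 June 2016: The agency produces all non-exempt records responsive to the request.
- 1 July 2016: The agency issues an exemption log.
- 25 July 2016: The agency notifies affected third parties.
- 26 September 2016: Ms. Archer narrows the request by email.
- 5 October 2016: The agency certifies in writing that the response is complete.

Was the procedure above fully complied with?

No

Step 1 — counting 14 days from 10 January 2016 (when the request is received) gives a deadline of 24 January 2016; completed 11 January 2016, before the deadline.
Step 2 — 21 and 63 days from 23 January 2016 (end of the 12-day hold period, which began when the acknowledgement is issued on 11 January 2016) are 13 February 2016 and 26 March 2016 respectively; done 18 March 2016 — within the window.
Step 3 — counting 90 days from 18 March 2016 (when the fee estimate is provided) gives a deadline of 16 June 2016; done 19 June 2016 — 3 days late.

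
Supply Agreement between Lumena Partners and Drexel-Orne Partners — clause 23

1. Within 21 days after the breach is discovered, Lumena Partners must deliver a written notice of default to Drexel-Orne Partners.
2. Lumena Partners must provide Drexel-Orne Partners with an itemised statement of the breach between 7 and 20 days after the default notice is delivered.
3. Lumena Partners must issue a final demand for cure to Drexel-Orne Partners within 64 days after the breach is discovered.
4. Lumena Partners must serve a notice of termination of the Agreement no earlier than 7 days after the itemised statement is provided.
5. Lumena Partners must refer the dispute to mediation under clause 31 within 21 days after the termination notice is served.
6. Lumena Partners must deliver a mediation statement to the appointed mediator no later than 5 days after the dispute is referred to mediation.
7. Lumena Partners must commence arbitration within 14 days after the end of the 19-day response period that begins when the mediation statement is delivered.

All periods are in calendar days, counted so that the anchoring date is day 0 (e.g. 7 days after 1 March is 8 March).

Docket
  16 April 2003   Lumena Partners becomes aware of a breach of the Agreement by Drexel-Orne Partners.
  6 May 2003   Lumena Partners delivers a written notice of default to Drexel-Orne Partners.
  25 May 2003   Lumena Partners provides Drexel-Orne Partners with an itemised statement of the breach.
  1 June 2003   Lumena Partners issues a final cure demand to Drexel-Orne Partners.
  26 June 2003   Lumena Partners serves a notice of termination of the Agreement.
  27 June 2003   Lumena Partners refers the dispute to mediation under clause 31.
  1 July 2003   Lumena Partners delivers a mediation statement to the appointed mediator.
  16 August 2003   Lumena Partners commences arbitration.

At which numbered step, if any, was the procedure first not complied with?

Step 1: 21 days after 16 April 2003 (when the breach is discovered) is 7 May 2003; 6 May 2003 is within that limit.
Step 2: the window is 7–20 days after 6 May 2003 (when the default notice is delivered), so 13 May 2003 through 26 May 2003; done 25 May 2003, which is between those dates.
Step 3: 64 days after 16 April 2003 (when the breach is discovered) is 19 June 2003; 1 June 2003 is within that limit.
Step 4: the earliest permitted date is 7 days after 25 May 2003 (when the itemised statement is provided), i.e. 1 June 2003; done 26 June 2003, after the minimum wait.
Step 5: 21 days after 26 June 2003 (when the termination notice is served) is 17 July 2003; completed 27 June 2003, before the deadline.
Step 6: 5 days after 27 June 2003 (when the dispute is referred to mediation) is 2 July 2003; completed 1 July 2003, before the deadline.
Step 7: 14 days after 20 July 2003 (end of the 19-day response period, which began when the mediation statement is delivered on 1 July 2003) is 3 August 2003; not done until 16 August 2003, 13 days after the deadline.
No need to go further; step 7 was not satisfied.

Step 7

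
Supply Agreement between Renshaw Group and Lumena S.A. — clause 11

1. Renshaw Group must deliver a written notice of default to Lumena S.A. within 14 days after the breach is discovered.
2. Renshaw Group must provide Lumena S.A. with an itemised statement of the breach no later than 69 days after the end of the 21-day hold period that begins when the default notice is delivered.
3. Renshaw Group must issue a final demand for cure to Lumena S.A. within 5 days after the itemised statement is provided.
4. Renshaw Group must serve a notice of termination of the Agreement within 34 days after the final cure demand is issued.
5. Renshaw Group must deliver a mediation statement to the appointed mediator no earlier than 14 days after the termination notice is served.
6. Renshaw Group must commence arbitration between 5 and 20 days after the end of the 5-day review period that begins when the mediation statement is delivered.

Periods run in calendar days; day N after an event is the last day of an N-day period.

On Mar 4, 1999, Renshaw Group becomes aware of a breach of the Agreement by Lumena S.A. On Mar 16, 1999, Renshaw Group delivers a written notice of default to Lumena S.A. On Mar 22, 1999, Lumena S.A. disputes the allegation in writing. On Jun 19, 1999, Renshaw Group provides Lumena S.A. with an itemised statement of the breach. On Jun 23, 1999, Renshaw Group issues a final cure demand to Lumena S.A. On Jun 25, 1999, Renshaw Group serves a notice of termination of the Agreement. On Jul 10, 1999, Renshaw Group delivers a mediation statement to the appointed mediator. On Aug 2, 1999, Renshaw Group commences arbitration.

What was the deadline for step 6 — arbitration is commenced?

Aug 4, 1999

The mediation statement is delivered on Jul 10, 1999; the 5-day review period therefore ends Jul 15, 1999, and step 6 runs from that date. The window is 5–20 days after Jul 15, 1999; it closes on Aug 4, 1999.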